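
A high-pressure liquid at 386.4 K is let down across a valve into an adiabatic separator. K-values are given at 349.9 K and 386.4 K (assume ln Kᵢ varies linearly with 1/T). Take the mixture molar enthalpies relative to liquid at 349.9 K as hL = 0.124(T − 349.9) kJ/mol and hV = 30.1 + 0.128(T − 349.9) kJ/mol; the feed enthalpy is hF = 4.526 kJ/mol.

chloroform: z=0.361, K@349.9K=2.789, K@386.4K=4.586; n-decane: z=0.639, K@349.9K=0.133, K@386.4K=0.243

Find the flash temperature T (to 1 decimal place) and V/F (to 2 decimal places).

T = 357.0 K, V/F = 0.12

Adiabatic flash: solve Rachford–Rice at each trial T, then check hF = ψ·hV(T) + (1−ψ)·hL(T).
  T = 349.9 K: K = (2.789, 0.133), RR gives ψ = 0.059, H_out = 1.782 kJ/mol
  T = 386.4 K: K = (4.586, 0.243), RR gives ψ = 0.299, H_out = 13.560 kJ/mol
  T = 368.1 K: K = (3.618, 0.182), RR gives ψ = 0.197, H_out = 8.214 kJ/mol
  T = 359.0 K: K = (3.187, 0.156), RR gives ψ = 0.136, H_out = 5.219 kJ/mol
  T = 354.4 K: K = (2.982, 0.144), RR gives ψ = 0.099, H_out = 3.552 kJ/mol
  T = 356.7 K: K = (3.083, 0.150), RR gives ψ = 0.118, H_out = 4.401 kJ/mol
  T = 357.9 K: K = (3.137, 0.153), RR gives ψ = 0.127, H_out = 4.832 kJ/mol
Linear interpolation between T = 356.7 (H_out = 4.401) and T = 357.9 (H_out = 4.832) on hF = 4.526 gives T ≈ 357.0 K, at which ψ = 0.12.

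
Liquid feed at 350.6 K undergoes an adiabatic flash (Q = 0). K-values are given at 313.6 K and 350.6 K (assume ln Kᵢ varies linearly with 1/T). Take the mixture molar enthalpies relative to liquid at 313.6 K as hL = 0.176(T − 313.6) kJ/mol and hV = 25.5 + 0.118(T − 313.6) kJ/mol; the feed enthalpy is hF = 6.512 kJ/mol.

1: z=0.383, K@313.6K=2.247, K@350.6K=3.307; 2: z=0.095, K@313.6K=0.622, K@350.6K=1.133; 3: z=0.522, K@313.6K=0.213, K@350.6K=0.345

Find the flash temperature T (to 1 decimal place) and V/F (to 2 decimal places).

Adiabatic flash: solve Rachford–Rice at each trial T, then check hF = ψ·hV(T) + (1−ψ)·hL(T).
  T = 313.6 K: K = (2.247, 0.622, 0.213), RR gives ψ = 0.034, H_out = 0.858 kJ/mol
  T = 350.6 K: K = (3.307, 1.133, 0.345), RR gives ψ = 0.409, H_out = 16.054 kJ/mol
  T = 332.1 K: K = (2.755, 0.854, 0.275), RR gives ψ = 0.240, H_out = 9.125 kJ/mol
  T = 322.9 K: K = (2.497, 0.733, 0.243), RR gives ψ = 0.146, H_out = 5.275 kJ/mol
  T = 327.5 K: K = (2.625, 0.792, 0.259), RR gives ψ = 0.195, H_out = 7.250 kJ/mol
  T = 325.2 K: K = (2.561, 0.762, 0.251), RR gives ψ = 0.171, H_out = 6.276 kJ/mol
Linear interpolation between T = 325.2 (H_out = 6.276) and T = 327.5 (H_out = 7.250) on hF = 6.512 gives T ≈ 325.8 K, at which ψ = 0.18.

T = 325.8 K, V/F = 0.18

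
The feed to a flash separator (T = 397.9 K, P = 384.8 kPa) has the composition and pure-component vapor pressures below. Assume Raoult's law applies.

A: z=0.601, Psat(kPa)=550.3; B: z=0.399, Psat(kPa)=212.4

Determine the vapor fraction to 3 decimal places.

Raoult's law: Kᵢ = Pᵢˢᵃᵗ/P = Pᵢˢᵃᵗ/384.8.
  K_A = 550.3/384.8 = 1.43009, K_B = 212.4/384.8 = 0.55198
Binary case is linear: z₁(K₁−1)(1+ψ(K₂−1)) + z₂(K₂−1)(1+ψ(K₁−1)) = 0
⇒ ψ = [z₁(K₁−1)+z₂(K₂−1)] / [−(K₁−1)(K₂−1)] = 0.0797/0.1927 = 0.414

ψ = 0.414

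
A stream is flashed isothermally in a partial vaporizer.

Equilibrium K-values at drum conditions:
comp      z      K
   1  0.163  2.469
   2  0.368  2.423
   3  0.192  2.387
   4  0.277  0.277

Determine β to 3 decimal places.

Rachford–Rice: g(β) = Σ zᵢ(Kᵢ−1)/(1+β(Kᵢ−1)) = 0.
Check two-phase: ΣzᵢKᵢ = 1.829 > 1 and Σzᵢ/Kᵢ = 1.298 > 1, so g(0) = 0.829 > 0 and g(1) = -0.298 < 0.
Iterate (Newton) starting at β = 0.35:
  β = 0.350: g = 0.4189, g' = -0.912 → β = 0.809
  β = 0.809: g = -0.0042, g' = -1.157 → β = 0.805
Converged at β = 0.805.

β = 0.805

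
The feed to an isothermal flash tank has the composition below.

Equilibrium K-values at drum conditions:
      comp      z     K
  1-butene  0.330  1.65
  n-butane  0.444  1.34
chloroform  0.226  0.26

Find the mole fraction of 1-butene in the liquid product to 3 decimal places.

Rachford–Rice: g(V/F) = Σ zᵢ(Kᵢ−1)/(1+V/F(Kᵢ−1)) = 0.
Feasibility: ΣzᵢKᵢ = 1.198, Σzᵢ/Kᵢ = 1.401 — both > 1, two phases present.
Newton iteration, V/F⁰ = 0.39:
  V/F = 0.390: g = 0.0693, g' = -0.373 → V/F = 0.576
  V/F = 0.576: g = -0.0090, g' = -0.485 → V/F = 0.557
Converged at V/F = 0.557.
Compositions from xᵢ = zᵢ/(1+V/F(Kᵢ−1)), yᵢ = Kᵢxᵢ:
  1-butene: x = 0.242, y = 0.400
  n-butane: x = 0.373, y = 0.500
  chloroform: x = 0.384, y = 0.100

x_1-butene = 0.242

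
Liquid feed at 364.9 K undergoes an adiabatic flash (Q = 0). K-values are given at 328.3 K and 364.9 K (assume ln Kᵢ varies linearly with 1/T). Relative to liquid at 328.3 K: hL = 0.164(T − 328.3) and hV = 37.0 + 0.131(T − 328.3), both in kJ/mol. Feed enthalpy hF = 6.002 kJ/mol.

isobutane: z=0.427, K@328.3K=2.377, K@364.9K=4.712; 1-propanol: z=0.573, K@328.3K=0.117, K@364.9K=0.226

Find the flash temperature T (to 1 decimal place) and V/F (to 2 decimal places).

T = 333.4 K, V/F = 0.14

Adiabatic flash: solve Rachford–Rice at each trial T, then check hF = ψ·hV(T) + (1−ψ)·hL(T).
  T = 328.3 K: K = (2.377, 0.117), RR gives ψ = 0.067, H_out = 2.496 kJ/mol
  T = 364.9 K: K = (4.712, 0.226), RR gives ψ = 0.397, H_out = 20.223 kJ/mol
  T = 346.6 K: K = (3.408, 0.165), RR gives ψ = 0.274, H_out = 12.962 kJ/mol
  T = 337.5 K: K = (2.863, 0.140), RR gives ψ = 0.189, H_out = 8.440 kJ/mol
  T = 332.9 K: K = (2.612, 0.128), RR gives ψ = 0.134, H_out = 5.702 kJ/mol
  T = 335.2 K: K = (2.735, 0.134), RR gives ψ = 0.163, H_out = 7.120 kJ/mol
Linear interpolation between T = 332.9 (H_out = 5.702) and T = 335.2 (H_out = 7.120) on hF = 6.002 gives T ≈ 333.4 K, at which ψ = 0.14.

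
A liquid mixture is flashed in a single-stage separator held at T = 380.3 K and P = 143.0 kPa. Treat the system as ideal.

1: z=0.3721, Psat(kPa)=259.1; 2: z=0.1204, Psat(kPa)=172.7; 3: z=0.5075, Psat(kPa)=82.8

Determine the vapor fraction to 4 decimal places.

Raoult's law: Kᵢ = Pᵢˢᵃᵗ/P = Pᵢˢᵃᵗ/143.0.
  K_1 = 259.1/143.0 = 1.811888, K_2 = 172.7/143.0 = 1.207692, K_3 = 82.8/143.0 = 0.579021
Material balance + equilibrium reduce to Σ zᵢ(Kᵢ−1)/(1+ψ(Kᵢ−1)) = 0.
Check two-phase: ΣzᵢKᵢ = 1.1135 > 1 and Σzᵢ/Kᵢ = 1.1815 > 1, so g(0) = 0.1135 > 0 and g(1) = -0.1815 < 0.
Newton–Raphson from ψ = 0.5:
  ψ = 0.5000: g = -0.03308, g' = -0.2726 → ψ = 0.3787
  ψ = 0.3787: g = 0.00008, g' = -0.2752 → ψ = 0.3790
Converged at ψ = 0.3790.

ψ = 0.3790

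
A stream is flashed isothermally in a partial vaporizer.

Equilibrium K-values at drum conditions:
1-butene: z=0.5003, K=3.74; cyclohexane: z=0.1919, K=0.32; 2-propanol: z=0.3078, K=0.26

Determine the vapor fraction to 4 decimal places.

ψ = 0.5148

Rachford–Rice: g(ψ) = Σ zᵢ(Kᵢ−1)/(1+ψ(Kᵢ−1)) = 0.
g(0) = ΣzᵢKᵢ − 1 = 1.0126 and g(1) = 1 − Σzᵢ/Kᵢ = -0.9173, so a root lies in (0, 1).
Newton iteration, ψ⁰ = 0.48:
  ψ = 0.4800: g = 0.04513, g' = -1.3017 → ψ = 0.5147
  ψ = 0.5147: g = 0.00013, g' = -1.2963 → ψ = 0.5148
Converged at ψ = 0.5148.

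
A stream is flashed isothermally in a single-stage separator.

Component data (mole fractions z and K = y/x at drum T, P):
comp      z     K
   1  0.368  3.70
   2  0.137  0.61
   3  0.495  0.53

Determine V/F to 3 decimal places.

V/F = 0.577

Material balance + equilibrium reduce to Σ zᵢ(Kᵢ−1)/(1+V/F(Kᵢ−1)) = 0.
g(0) = ΣzᵢKᵢ − 1 = 0.708 and g(1) = 1 − Σzᵢ/Kᵢ = -0.258, so a root lies in (0, 1).
Newton iteration, V/F⁰ = 0.63:
  V/F = 0.630: g = -0.0335, g' = -0.625 → V/F = 0.576
  V/F = 0.576: g = 0.0007, g' = -0.651 → V/F = 0.577
Converged at V/F = 0.577.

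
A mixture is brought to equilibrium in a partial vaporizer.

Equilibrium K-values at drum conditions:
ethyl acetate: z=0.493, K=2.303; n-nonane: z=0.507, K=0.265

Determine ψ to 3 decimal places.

ψ = 0.282

Let ψ = V/F and solve Σ zᵢ(Kᵢ−1)/(1+ψ(Kᵢ−1)) = 0.
Check two-phase: ΣzᵢKᵢ = 1.270 > 1 and Σzᵢ/Kᵢ = 2.127 > 1, so g(0) = 0.270 > 0 and g(1) = -1.127 < 0.
Binary case is linear: z₁(K₁−1)(1+ψ(K₂−1)) + z₂(K₂−1)(1+ψ(K₁−1)) = 0
⇒ ψ = [z₁(K₁−1)+z₂(K₂−1)] / [−(K₁−1)(K₂−1)] = 0.2697/0.9577 = 0.282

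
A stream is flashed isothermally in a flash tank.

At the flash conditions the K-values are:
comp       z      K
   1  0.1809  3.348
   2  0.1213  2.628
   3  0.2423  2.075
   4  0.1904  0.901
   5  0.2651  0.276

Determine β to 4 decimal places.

β = 0.6910

Material balance + equilibrium reduce to Σ zᵢ(Kᵢ−1)/(1+β(Kᵢ−1)) = 0.
g(0) = ΣzᵢKᵢ − 1 = 0.6719 and g(1) = 1 − Σzᵢ/Kᵢ = -0.3888, so a root lies in (0, 1).
Newton iteration, β⁰ = 0.5:
  β = 0.5000: g = 0.15299, g' = -0.7706 → β = 0.6985
  β = 0.6985: g = -0.00652, g' = -0.8758 → β = 0.6911
  β = 0.6911: g = -0.00003, g' = -0.8671 → β = 0.6910
Converged at β = 0.6910.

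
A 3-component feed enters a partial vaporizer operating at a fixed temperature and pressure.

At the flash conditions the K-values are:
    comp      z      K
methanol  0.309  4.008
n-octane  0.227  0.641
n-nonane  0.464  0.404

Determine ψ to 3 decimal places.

ψ = 0.361

Newton iteration, ψ⁰ = 0.6:
  ψ = 0.600: g = -0.2030, g' = -0.802 → ψ = 0.347
  ψ = 0.347: g = 0.0130, g' = -0.969 → ψ = 0.360
  ψ = 0.360: g = 0.0001, g' = -0.950 → ψ = 0.361
Converged at ψ = 0.361.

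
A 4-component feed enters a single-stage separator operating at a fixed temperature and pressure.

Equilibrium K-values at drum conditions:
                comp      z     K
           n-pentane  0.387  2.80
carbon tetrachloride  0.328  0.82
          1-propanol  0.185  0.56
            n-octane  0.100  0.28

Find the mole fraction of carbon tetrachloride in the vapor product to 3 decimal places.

y_carbon tetrachloride = 0.305

Iterate (Newton) starting at ψ = 0.6:
  ψ = 0.600: g = 0.0314, g' = -0.530 → ψ = 0.659
Converged at ψ = 0.659.
Compositions from xᵢ = zᵢ/(1+ψ(Kᵢ−1)), yᵢ = Kᵢxᵢ:
  n-pentane: x = 0.177, y = 0.496
  carbon tetrachloride: x = 0.372, y = 0.305
  1-propanol: x = 0.261, y = 0.146
  n-octane: x = 0.190, y = 0.053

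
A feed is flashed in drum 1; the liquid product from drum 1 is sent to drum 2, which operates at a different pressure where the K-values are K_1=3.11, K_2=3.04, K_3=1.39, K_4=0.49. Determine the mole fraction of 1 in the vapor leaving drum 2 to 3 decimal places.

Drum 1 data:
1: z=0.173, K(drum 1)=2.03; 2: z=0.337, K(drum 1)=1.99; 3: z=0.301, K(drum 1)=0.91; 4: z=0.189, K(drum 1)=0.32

Drum 1:
Rachford–Rice: g(ψ₁) = Σ zᵢ(Kᵢ−1)/(1+ψ₁(Kᵢ−1)) = 0.
g(0) = ΣzᵢKᵢ − 1 = 0.356 and g(1) = 1 − Σzᵢ/Kᵢ = -0.176, so a root lies in (0, 1).
Newton iteration, ψ₁⁰ = 0.5:
  ψ₁ = 0.500: g = 0.1177, g' = -0.431 → ψ₁ = 0.773
  ψ₁ = 0.773: g = -0.0119, g' = -0.554 → ψ₁ = 0.752
  ψ₁ = 0.752: g = -0.0002, g' = -0.535 → ψ₁ = 0.751
Converged at ψ₁ = 0.751.
Drum-1 compositions:
  1: x = 0.098, y = 0.198
  2: x = 0.193, y = 0.385
  3: x = 0.323, y = 0.294
  4: x = 0.386, y = 0.124
Drum-2 feed = drum-1 liquid: z₂ = (0.0975, 0.1933, 0.3228, 0.3864).
Drum 2:
Let ψ₂ = V/F and solve Σ zᵢ(Kᵢ−1)/(1+ψ₂(Kᵢ−1)) = 0.
Check two-phase: ΣzᵢKᵢ = 1.529 > 1 and Σzᵢ/Kᵢ = 1.116 > 1, so g(0) = 0.529 > 0 and g(1) = -0.116 < 0.
Newton iteration, ψ₂⁰ = 0.52:
  ψ₂ = 0.520: g = 0.1259, g' = -0.508 → ψ₂ = 0.768
  ψ₂ = 0.768: g = 0.0052, g' = -0.486 → ψ₂ = 0.778
Converged at ψ₂ = 0.778.
  1: x = 0.037, y = 0.115
  2: x = 0.075, y = 0.227
  3: x = 0.248, y = 0.344
  4: x = 0.641, y = 0.314

y_1 (drum 2) = 0.115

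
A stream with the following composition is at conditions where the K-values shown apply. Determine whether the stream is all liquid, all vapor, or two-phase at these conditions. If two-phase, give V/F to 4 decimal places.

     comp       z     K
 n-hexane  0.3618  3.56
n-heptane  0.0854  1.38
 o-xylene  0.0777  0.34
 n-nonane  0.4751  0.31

ΣzᵢKᵢ = 1.5796; Σzᵢ/Kᵢ = 1.9246.
Both exceed 1, so a two-phase solution exists.
Rachford–Rice: g(ψ) = Σ zᵢ(Kᵢ−1)/(1+ψ(Kᵢ−1)) = 0.
Iterate (Newton) starting at ψ = 0.4:
  ψ = 0.4000: g = -0.03668, g' = -1.0821 → ψ = 0.3661
  ψ = 0.3661: g = 0.00036, g' = -1.1051 → ψ = 0.3664
Converged at ψ = 0.3664.

two-phase, V/F = 0.3664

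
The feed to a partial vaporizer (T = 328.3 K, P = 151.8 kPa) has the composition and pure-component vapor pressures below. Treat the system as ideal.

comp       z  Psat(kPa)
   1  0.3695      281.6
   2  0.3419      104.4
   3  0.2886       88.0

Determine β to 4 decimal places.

β = 0.2816

Raoult's law: Kᵢ = Pᵢˢᵃᵗ/P = Pᵢˢᵃᵗ/151.8.
  K_1 = 281.6/151.8 = 1.855072, K_2 = 104.4/151.8 = 0.687747, K_3 = 88.0/151.8 = 0.579710
Material balance + equilibrium reduce to Σ zᵢ(Kᵢ−1)/(1+β(Kᵢ−1)) = 0.
g(0) = ΣzᵢKᵢ − 1 = 0.0879 and g(1) = 1 − Σzᵢ/Kᵢ = -0.1941, so a root lies in (0, 1).
Newton–Raphson from β = 0.54:
  β = 0.5400: g = -0.06917, g' = -0.2600 → β = 0.2739
  β = 0.2739: g = 0.00217, g' = -0.2823 → β = 0.2816
Converged at β = 0.2816.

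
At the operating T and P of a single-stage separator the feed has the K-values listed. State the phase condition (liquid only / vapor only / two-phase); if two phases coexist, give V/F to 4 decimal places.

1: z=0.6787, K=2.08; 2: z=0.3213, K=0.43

two-phase, V/F = 0.8932

ΣzᵢKᵢ = 1.5499; Σzᵢ/Kᵢ = 1.0735.
Both exceed 1, so a two-phase solution exists.
Let ψ = V/F and solve Σ zᵢ(Kᵢ−1)/(1+ψ(Kᵢ−1)) = 0.
Iterate (Newton) starting at ψ = 0.42:
  ψ = 0.4200: g = 0.26348, g' = -0.5551 → ψ = 0.8946
  ψ = 0.8946: g = -0.00092, g' = -0.6395 → ψ = 0.8932
Converged at ψ = 0.8932.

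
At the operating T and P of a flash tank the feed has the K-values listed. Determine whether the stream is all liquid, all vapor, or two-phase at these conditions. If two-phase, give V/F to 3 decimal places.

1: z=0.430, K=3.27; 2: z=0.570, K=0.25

two-phase, V/F = 0.322

ΣzᵢKᵢ = 1.549; Σzᵢ/Kᵢ = 2.411.
Both exceed 1, so a two-phase solution exists.
Material balance + equilibrium reduce to Σ zᵢ(Kᵢ−1)/(1+ψ(Kᵢ−1)) = 0.
Binary case is linear: z₁(K₁−1)(1+ψ(K₂−1)) + z₂(K₂−1)(1+ψ(K₁−1)) = 0
⇒ ψ = [z₁(K₁−1)+z₂(K₂−1)] / [−(K₁−1)(K₂−1)] = 0.5486/1.7025 = 0.322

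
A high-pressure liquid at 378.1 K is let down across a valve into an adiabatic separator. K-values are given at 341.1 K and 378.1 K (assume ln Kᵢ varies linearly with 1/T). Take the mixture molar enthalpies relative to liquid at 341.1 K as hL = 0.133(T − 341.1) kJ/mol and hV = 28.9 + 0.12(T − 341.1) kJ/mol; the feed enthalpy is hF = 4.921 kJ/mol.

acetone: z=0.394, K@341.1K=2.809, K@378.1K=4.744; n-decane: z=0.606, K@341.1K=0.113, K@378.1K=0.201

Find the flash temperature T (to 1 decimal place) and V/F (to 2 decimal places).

T = 345.8 K, V/F = 0.15

Adiabatic flash: solve Rachford–Rice at each trial T, then check hF = ψ·hV(T) + (1−ψ)·hL(T).
  T = 341.1 K: K = (2.809, 0.113), RR gives ψ = 0.109, H_out = 3.156 kJ/mol
  T = 378.1 K: K = (4.744, 0.201), RR gives ψ = 0.331, H_out = 14.335 kJ/mol
  T = 359.6 K: K = (3.700, 0.153), RR gives ψ = 0.241, H_out = 9.359 kJ/mol
  T = 350.4 K: K = (3.238, 0.132), RR gives ψ = 0.183, H_out = 6.509 kJ/mol
  T = 345.8 K: K = (3.021, 0.122), RR gives ψ = 0.149, H_out = 4.925 kJ/mol
  T = 343.5 K: K = (2.916, 0.118), RR gives ψ = 0.130, H_out = 4.081 kJ/mol
Linear interpolation between T = 343.5 (H_out = 4.081) and T = 345.8 (H_out = 4.925) on hF = 4.921 gives T ≈ 345.8 K, at which ψ = 0.15.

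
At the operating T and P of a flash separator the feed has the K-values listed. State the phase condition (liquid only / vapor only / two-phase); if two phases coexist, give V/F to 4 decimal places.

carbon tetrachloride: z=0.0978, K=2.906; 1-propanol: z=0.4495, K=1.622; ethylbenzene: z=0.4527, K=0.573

two-phase, V/F = 0.6966

ΣzᵢKᵢ = 1.2727; Σzᵢ/Kᵢ = 1.1008.
Both exceed 1, so a two-phase solution exists.
Rachford–Rice: g(ψ) = Σ zᵢ(Kᵢ−1)/(1+ψ(Kᵢ−1)) = 0.
Newton–Raphson from ψ = 0.31:
  ψ = 0.3100: g = 0.12877, g' = -0.3723 → ψ = 0.6559
  ψ = 0.6559: g = 0.01291, g' = -0.3171 → ψ = 0.6966
Converged at ψ = 0.6966.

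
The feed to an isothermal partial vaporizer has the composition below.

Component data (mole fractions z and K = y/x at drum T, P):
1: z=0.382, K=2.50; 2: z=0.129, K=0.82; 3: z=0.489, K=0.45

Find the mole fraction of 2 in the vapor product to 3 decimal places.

Material balance + equilibrium reduce to Σ zᵢ(Kᵢ−1)/(1+β(Kᵢ−1)) = 0.
Check two-phase: ΣzᵢKᵢ = 1.281 > 1 and Σzᵢ/Kᵢ = 1.397 > 1, so g(0) = 0.281 > 0 and g(1) = -0.397 < 0.
Newton–Raphson from β = 0.5:
  β = 0.500: g = -0.0691, g' = -0.567 → β = 0.378
  β = 0.378: g = 0.0011, g' = -0.591 → β = 0.380
Converged at β = 0.380.
Compositions from xᵢ = zᵢ/(1+β(Kᵢ−1)), yᵢ = Kᵢxᵢ:
  1: x = 0.243, y = 0.608
  2: x = 0.138, y = 0.114
  3: x = 0.618, y = 0.278

y_2 = 0.114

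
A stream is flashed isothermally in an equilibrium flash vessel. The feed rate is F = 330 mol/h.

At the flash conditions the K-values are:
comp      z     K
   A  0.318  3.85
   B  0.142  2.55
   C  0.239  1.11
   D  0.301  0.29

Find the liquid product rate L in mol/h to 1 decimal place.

Newton iteration, β⁰ = 0.5:
  β = 0.500: g = 0.1913, g' = -0.915 → β = 0.709
  β = 0.709: g = -0.0012, g' = -0.978 → β = 0.708
Converged at β = 0.708.
Then V = β·F = 0.7079·330 = 233.6 mol/h and L = F − V = 96.4 mol/h.

L = 96.4 mol/h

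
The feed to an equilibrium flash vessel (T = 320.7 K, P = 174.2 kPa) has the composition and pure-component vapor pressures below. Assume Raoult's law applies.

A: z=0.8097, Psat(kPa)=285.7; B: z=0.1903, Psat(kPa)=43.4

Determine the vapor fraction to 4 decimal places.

Raoult's law: Kᵢ = Pᵢˢᵃᵗ/P = Pᵢˢᵃᵗ/174.2.
  K_A = 285.7/174.2 = 1.640069, K_B = 43.4/174.2 = 0.249139
Binary case is linear: z₁(K₁−1)(1+ψ(K₂−1)) + z₂(K₂−1)(1+ψ(K₁−1)) = 0
⇒ ψ = [z₁(K₁−1)+z₂(K₂−1)] / [−(K₁−1)(K₂−1)] = 0.37537/0.48060 = 0.7811

ψ = 0.7811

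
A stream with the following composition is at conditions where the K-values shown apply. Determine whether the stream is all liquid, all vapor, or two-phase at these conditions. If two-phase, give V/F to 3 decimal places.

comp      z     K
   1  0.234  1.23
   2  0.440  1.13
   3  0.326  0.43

ΣzᵢKᵢ = 0.925; Σzᵢ/Kᵢ = 1.338.
Since ΣzᵢKᵢ < 1 the mixture is below its bubble point — single liquid phase.

all liquid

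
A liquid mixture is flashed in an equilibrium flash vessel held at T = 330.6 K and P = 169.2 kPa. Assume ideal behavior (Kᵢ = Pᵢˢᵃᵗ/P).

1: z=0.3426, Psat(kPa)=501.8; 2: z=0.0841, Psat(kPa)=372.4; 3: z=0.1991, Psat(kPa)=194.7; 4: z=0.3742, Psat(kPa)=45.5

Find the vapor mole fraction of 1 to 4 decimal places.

y_1 = 0.5127

Raoult's law: Kᵢ = Pᵢˢᵃᵗ/P = Pᵢˢᵃᵗ/169.2.
  K_1 = 501.8/169.2 = 2.965721, K_2 = 372.4/169.2 = 2.200946, K_3 = 194.7/169.2 = 1.150709, K_4 = 45.5/169.2 = 0.268913
Material balance + equilibrium reduce to Σ zᵢ(Kᵢ−1)/(1+V/F(Kᵢ−1)) = 0.
g(0) = ΣzᵢKᵢ − 1 = 0.5309 and g(1) = 1 − Σzᵢ/Kᵢ = -0.7183, so a root lies in (0, 1).
Iterate (Newton) starting at V/F = 0.43:
  V/F = 0.4300: g = 0.06074, g' = -0.8710 → V/F = 0.4997
  V/F = 0.4997: g = -0.00031, g' = -0.8847 → V/F = 0.4994
Converged at V/F = 0.4994.
Compositions from xᵢ = zᵢ/(1+V/F(Kᵢ−1)), yᵢ = Kᵢxᵢ:
  1: x = 0.1729, y = 0.5127
  2: x = 0.0526, y = 0.1157
  3: x = 0.1852, y = 0.2131
  4: x = 0.5894, y = 0.1585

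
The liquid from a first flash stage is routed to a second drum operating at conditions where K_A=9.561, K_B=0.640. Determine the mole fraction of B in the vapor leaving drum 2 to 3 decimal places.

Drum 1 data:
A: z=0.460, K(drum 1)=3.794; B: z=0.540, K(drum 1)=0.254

Drum 1:
Binary case is linear: z₁(K₁−1)(1+ψ₁(K₂−1)) + z₂(K₂−1)(1+ψ₁(K₁−1)) = 0
⇒ ψ₁ = [z₁(K₁−1)+z₂(K₂−1)] / [−(K₁−1)(K₂−1)] = 0.8824/2.0843 = 0.423
Drum-1 compositions:
  A: x = 0.211, y = 0.800
  B: x = 0.789, y = 0.200
Drum-2 feed = drum-1 liquid: z₂ = (0.2107, 0.7893).
Drum 2:
Let ψ₂ = V/F and solve Σ zᵢ(Kᵢ−1)/(1+ψ₂(Kᵢ−1)) = 0.
Feasibility: ΣzᵢKᵢ = 2.520, Σzᵢ/Kᵢ = 1.255 — both > 1, two phases present.
Newton iteration, ψ₂⁰ = 0.5:
  ψ₂ = 0.500: g = -0.0049, g' = -0.706 → ψ₂ = 0.493
Converged at ψ₂ = 0.493.
  A: x = 0.040, y = 0.386
  B: x = 0.960, y = 0.614

y_B (drum 2) = 0.614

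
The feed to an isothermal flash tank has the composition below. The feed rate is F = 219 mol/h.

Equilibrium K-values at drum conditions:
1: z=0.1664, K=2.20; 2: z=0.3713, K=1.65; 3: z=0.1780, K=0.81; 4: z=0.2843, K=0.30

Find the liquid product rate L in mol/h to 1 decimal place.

Rachford–Rice: g(ψ) = Σ zᵢ(Kᵢ−1)/(1+ψ(Kᵢ−1)) = 0.
Feasibility: ΣzᵢKᵢ = 1.2082, Σzᵢ/Kᵢ = 1.4681 — both > 1, two phases present.
Newton iteration, ψ⁰ = 0.5:
  ψ = 0.5000: g = -0.03659, g' = -0.5205 → ψ = 0.4297
  ψ = 0.4297: g = -0.00105, g' = -0.4927 → ψ = 0.4276
Converged at ψ = 0.4276.
Then V = ψ·F = 0.4276·219 = 93.6 mol/h and L = F − V = 125.4 mol/h.

L = 125.4 mol/h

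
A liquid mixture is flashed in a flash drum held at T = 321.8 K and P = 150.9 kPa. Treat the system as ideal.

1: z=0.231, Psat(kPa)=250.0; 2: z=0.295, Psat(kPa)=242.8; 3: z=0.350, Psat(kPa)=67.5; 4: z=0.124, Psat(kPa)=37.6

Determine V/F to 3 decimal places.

V/F = 0.116

Raoult's law: Kᵢ = Pᵢˢᵃᵗ/P = Pᵢˢᵃᵗ/150.9.
  K_1 = 250.0/150.9 = 1.65673, K_2 = 242.8/150.9 = 1.60901, K_3 = 67.5/150.9 = 0.44732, K_4 = 37.6/150.9 = 0.24917
Rachford–Rice: g(V/F) = Σ zᵢ(Kᵢ−1)/(1+V/F(Kᵢ−1)) = 0.
Check two-phase: ΣzᵢKᵢ = 1.045 > 1 and Σzᵢ/Kᵢ = 1.603 > 1, so g(0) = 0.045 > 0 and g(1) = -0.603 < 0.
Newton–Raphson from V/F = 0.5:
  V/F = 0.500: g = -0.1644, g' = -0.504 → V/F = 0.174
  V/F = 0.174: g = -0.0224, g' = -0.393 → V/F = 0.117
  V/F = 0.117: g = -0.0002, g' = -0.387 → V/F = 0.116
Converged at V/F = 0.116.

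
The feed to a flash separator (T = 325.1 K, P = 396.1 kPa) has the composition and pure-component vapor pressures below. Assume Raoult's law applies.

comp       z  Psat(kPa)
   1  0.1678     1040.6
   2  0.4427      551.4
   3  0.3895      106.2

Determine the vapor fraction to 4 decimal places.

ψ = 0.2555

Raoult's law: Kᵢ = Pᵢˢᵃᵗ/P = Pᵢˢᵃᵗ/396.1.
  K_1 = 1040.6/396.1 = 2.627114, K_2 = 551.4/396.1 = 1.392073, K_3 = 106.2/396.1 = 0.268114
Material balance + equilibrium reduce to Σ zᵢ(Kᵢ−1)/(1+ψ(Kᵢ−1)) = 0.
Check two-phase: ΣzᵢKᵢ = 1.1615 > 1 and Σzᵢ/Kᵢ = 1.8346 > 1, so g(0) = 0.1615 > 0 and g(1) = -0.8346 < 0.
Newton iteration, ψ⁰ = 0.36:
  ψ = 0.3600: g = -0.06277, g' = -0.6135 → ψ = 0.2577
  ψ = 0.2577: g = -0.00132, g' = -0.5936 → ψ = 0.2555
Converged at ψ = 0.2555.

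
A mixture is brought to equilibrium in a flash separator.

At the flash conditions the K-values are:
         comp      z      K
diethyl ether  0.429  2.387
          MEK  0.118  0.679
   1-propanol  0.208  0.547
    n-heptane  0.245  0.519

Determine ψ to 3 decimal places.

ψ = 0.563

Iterate (Newton) starting at ψ = 0.35:
  ψ = 0.350: g = 0.1042, g' = -0.532 → ψ = 0.546
  ψ = 0.546: g = 0.0077, g' = -0.465 → ψ = 0.563
Converged at ψ = 0.563.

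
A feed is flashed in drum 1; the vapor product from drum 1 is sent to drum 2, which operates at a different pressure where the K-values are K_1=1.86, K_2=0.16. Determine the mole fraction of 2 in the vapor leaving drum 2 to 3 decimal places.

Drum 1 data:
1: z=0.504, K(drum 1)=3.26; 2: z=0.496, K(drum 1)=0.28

Drum 1:
Rachford–Rice: g(ψ₁) = Σ zᵢ(Kᵢ−1)/(1+ψ₁(Kᵢ−1)) = 0.
g(0) = ΣzᵢKᵢ − 1 = 0.782 and g(1) = 1 − Σzᵢ/Kᵢ = -0.926, so a root lies in (0, 1).
Binary case is linear: z₁(K₁−1)(1+ψ₁(K₂−1)) + z₂(K₂−1)(1+ψ₁(K₁−1)) = 0
⇒ ψ₁ = [z₁(K₁−1)+z₂(K₂−1)] / [−(K₁−1)(K₂−1)] = 0.7819/1.6272 = 0.481
Drum-1 compositions:
  1: x = 0.242, y = 0.788
  2: x = 0.758, y = 0.212
Drum-2 feed = drum-1 vapor: z₂ = (0.7877, 0.2123).
Drum 2:
Newton–Raphson from ψ₂ = 0.5:
  ψ₂ = 0.500: g = 0.1662, g' = -0.730 → ψ₂ = 0.728
  ψ₂ = 0.728: g = -0.0420, g' = -1.211 → ψ₂ = 0.693
  ψ₂ = 0.693: g = -0.0023, g' = -1.086 → ψ₂ = 0.691
Converged at ψ₂ = 0.691.
  1: x = 0.494, y = 0.919
  2: x = 0.506, y = 0.081

y_2 (drum 2) = 0.081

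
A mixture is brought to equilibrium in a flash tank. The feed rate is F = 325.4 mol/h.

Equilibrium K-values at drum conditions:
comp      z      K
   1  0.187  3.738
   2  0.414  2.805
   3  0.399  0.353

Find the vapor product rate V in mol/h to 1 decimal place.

Material balance + equilibrium reduce to Σ zᵢ(Kᵢ−1)/(1+β(Kᵢ−1)) = 0.
Check two-phase: ΣzᵢKᵢ = 2.001 > 1 and Σzᵢ/Kᵢ = 1.328 > 1, so g(0) = 1.001 > 0 and g(1) = -0.328 < 0.
Newton iteration, β⁰ = 0.5:
  β = 0.500: g = 0.2273, g' = -0.987 → β = 0.730
  β = 0.730: g = 0.0037, g' = -1.007 → β = 0.734
Converged at β = 0.734.
Then V = β·F = 0.7339·325.4 = 238.8 mol/h and L = F − V = 86.6 mol/h.

V = 238.8 mol/h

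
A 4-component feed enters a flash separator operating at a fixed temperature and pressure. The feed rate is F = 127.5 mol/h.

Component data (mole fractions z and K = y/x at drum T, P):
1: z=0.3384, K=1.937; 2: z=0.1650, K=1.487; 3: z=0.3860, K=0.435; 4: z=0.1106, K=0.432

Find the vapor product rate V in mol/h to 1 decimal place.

V = 32.3 mol/h

Rachford–Rice: g(ψ) = Σ zᵢ(Kᵢ−1)/(1+ψ(Kᵢ−1)) = 0.
Feasibility: ΣzᵢKᵢ = 1.1165, Σzᵢ/Kᵢ = 1.4290 — both > 1, two phases present.
Iterate (Newton) starting at ψ = 0.5:
  ψ = 0.5000: g = -0.11116, g' = -0.4720 → ψ = 0.2645
  ψ = 0.2645: g = -0.00505, g' = -0.4413 → ψ = 0.2531
Converged at ψ = 0.2531.
Then V = ψ·F = 0.2531·127.5 = 32.3 mol/h and L = F − V = 95.2 mol/h.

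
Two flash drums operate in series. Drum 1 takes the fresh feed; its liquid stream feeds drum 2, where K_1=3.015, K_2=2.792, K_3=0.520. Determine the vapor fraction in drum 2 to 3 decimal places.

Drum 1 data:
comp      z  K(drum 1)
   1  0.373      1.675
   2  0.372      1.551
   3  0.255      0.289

V/F (drum 2) = 0.876

Drum 1:
Newton–Raphson from ψ₁ = 0.5:
  ψ₁ = 0.500: g = 0.0676, g' = -0.475 → ψ₁ = 0.642
  ψ₁ = 0.642: g = -0.0068, g' = -0.581 → ψ₁ = 0.631
Converged at ψ₁ = 0.631.
Drum-1 compositions:
  1: x = 0.262, y = 0.438
  2: x = 0.276, y = 0.428
  3: x = 0.462, y = 0.134
Drum-2 feed = drum-1 liquid: z₂ = (0.2616, 0.2761, 0.4623).
Drum 2:
Material balance + equilibrium reduce to Σ zᵢ(Kᵢ−1)/(1+ψ₂(Kᵢ−1)) = 0.
Check two-phase: ΣzᵢKᵢ = 1.800 > 1 and Σzᵢ/Kᵢ = 1.075 > 1, so g(0) = 0.800 > 0 and g(1) = -0.075 < 0.
Newton–Raphson from ψ₂ = 0.34:
  ψ₂ = 0.340: g = 0.3551, g' = -0.869 → ψ₂ = 0.749
  ψ₂ = 0.749: g = 0.0749, g' = -0.590 → ψ₂ = 0.876
Converged at ψ₂ = 0.876.
  1: x = 0.095, y = 0.285
  2: x = 0.107, y = 0.300
  3: x = 0.798, y = 0.415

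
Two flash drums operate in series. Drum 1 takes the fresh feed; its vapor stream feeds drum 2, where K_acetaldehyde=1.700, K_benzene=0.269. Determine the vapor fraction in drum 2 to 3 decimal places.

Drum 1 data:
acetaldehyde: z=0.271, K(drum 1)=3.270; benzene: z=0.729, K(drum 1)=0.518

V/F (drum 2) = 0.173

Drum 1:
Let ψ₁ = V/F and solve Σ zᵢ(Kᵢ−1)/(1+ψ₁(Kᵢ−1)) = 0.
Feasibility: ΣzᵢKᵢ = 1.264, Σzᵢ/Kᵢ = 1.490 — both > 1, two phases present.
Iterate (Newton) starting at ψ₁ = 0.5:
  ψ₁ = 0.500: g = -0.1748, g' = -0.600 → ψ₁ = 0.209
  ψ₁ = 0.209: g = 0.0266, g' = -0.852 → ψ₁ = 0.240
  ψ₁ = 0.240: g = 0.0008, g' = -0.802 → ψ₁ = 0.241
Converged at ψ₁ = 0.241.
Drum-1 compositions:
  acetaldehyde: x = 0.175, y = 0.573
  benzene: x = 0.825, y = 0.427
Drum-2 feed = drum-1 vapor: z₂ = (0.5727, 0.4273).
Drum 2:
Newton–Raphson from ψ₂ = 0.5:
  ψ₂ = 0.500: g = -0.1953, g' = -0.721 → ψ₂ = 0.229
  ψ₂ = 0.229: g = -0.0297, g' = -0.538 → ψ₂ = 0.174
  ψ₂ = 0.174: g = -0.0004, g' = -0.523 → ψ₂ = 0.173
Converged at ψ₂ = 0.173.
  acetaldehyde: x = 0.511, y = 0.868
  benzene: x = 0.489, y = 0.132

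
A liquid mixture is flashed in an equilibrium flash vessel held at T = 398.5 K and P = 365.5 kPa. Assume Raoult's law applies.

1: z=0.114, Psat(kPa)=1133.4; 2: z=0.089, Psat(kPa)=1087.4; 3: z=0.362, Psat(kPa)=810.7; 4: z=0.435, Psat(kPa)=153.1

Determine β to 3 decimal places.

β = 0.676

Raoult's law: Kᵢ = Pᵢˢᵃᵗ/P = Pᵢˢᵃᵗ/365.5.
  K_1 = 1133.4/365.5 = 3.10096, K_2 = 1087.4/365.5 = 2.97510, K_3 = 810.7/365.5 = 2.21806, K_4 = 153.1/365.5 = 0.41888
Let β = V/F and solve Σ zᵢ(Kᵢ−1)/(1+β(Kᵢ−1)) = 0.
Feasibility: ΣzᵢKᵢ = 1.603, Σzᵢ/Kᵢ = 1.268 — both > 1, two phases present.
Newton–Raphson from β = 0.48:
  β = 0.480: g = 0.1372, g' = -0.713 → β = 0.672
  β = 0.672: g = 0.0022, g' = -0.709 → β = 0.676
Converged at β = 0.676.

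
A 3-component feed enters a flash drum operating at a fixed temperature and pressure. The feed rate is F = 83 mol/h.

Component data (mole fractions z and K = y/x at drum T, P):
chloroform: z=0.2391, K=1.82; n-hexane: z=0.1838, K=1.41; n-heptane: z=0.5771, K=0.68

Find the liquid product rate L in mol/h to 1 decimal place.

L = 49.5 mol/h

Newton–Raphson from ψ = 0.5:
  ψ = 0.5000: g = -0.01826, g' = -0.1859 → ψ = 0.4018
  ψ = 0.4018: g = 0.00026, g' = -0.1916 → ψ = 0.4031
Converged at ψ = 0.4031.
Then V = ψ·F = 0.4031·83 = 33.5 mol/h and L = F − V = 49.5 mol/h.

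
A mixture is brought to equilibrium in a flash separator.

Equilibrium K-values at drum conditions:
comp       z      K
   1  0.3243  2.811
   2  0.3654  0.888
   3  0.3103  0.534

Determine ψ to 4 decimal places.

Material balance + equilibrium reduce to Σ zᵢ(Kᵢ−1)/(1+ψ(Kᵢ−1)) = 0.
g(0) = ΣzᵢKᵢ − 1 = 0.4018 and g(1) = 1 − Σzᵢ/Kᵢ = -0.1079, so a root lies in (0, 1).
Newton–Raphson from ψ = 0.5:
  ψ = 0.5000: g = 0.07634, g' = -0.4126 → ψ = 0.6850
  ψ = 0.6850: g = 0.00540, g' = -0.3626 → ψ = 0.6999
Converged at ψ = 0.6999.

ψ = 0.6999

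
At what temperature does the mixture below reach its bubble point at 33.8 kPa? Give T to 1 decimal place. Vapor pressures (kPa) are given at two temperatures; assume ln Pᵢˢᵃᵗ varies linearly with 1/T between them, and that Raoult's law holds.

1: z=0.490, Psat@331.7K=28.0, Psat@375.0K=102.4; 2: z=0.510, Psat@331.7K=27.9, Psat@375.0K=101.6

T = 337.4 K

Bubble-point temperature: ΣzᵢPᵢˢᵃᵗ(T) = P. Interpolate ln Pᵢˢᵃᵗ = aᵢ + bᵢ/T.
  T = 331.7 K: ΣzᵢPᵢˢᵃᵗ = 27.95 kPa
  T = 375.0 K: ΣzᵢPᵢˢᵃᵗ = 101.99 kPa
  T = 353.4 K: ΣzᵢPᵢˢᵃᵗ = 55.63 kPa
  T = 342.5 K: ΣzᵢPᵢˢᵃᵗ = 39.80 kPa
  T = 337.1 K: ΣzᵢPᵢˢᵃᵗ = 33.45 kPa
  T = 339.8 K: ΣzᵢPᵢˢᵃᵗ = 36.51 kPa
Interpolating between 337.1 K and 339.8 K gives T ≈ 337.4 K.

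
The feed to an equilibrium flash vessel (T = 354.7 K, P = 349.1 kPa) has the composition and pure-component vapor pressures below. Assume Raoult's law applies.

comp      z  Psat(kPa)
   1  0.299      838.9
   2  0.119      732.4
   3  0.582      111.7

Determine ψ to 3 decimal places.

ψ = 0.172

Raoult's law: Kᵢ = Pᵢˢᵃᵗ/P = Pᵢˢᵃᵗ/349.1.
  K_1 = 838.9/349.1 = 2.40304, K_2 = 732.4/349.1 = 2.09797, K_3 = 111.7/349.1 = 0.31997
Iterate (Newton) starting at ψ = 0.47:
  ψ = 0.470: g = -0.2427, g' = -0.858 → ψ = 0.187
  ψ = 0.187: g = -0.0127, g' = -0.821 → ψ = 0.172
Converged at ψ = 0.172.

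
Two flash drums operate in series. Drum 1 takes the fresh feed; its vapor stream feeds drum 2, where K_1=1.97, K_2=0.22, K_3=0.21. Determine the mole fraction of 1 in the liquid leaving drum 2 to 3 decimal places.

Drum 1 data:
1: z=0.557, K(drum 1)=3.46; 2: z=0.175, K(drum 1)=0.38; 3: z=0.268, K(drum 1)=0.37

Drum 1:
Material balance + equilibrium reduce to Σ zᵢ(Kᵢ−1)/(1+ψ₁(Kᵢ−1)) = 0.
g(0) = ΣzᵢKᵢ − 1 = 1.093 and g(1) = 1 − Σzᵢ/Kᵢ = -0.346, so a root lies in (0, 1).
Newton iteration, ψ₁⁰ = 0.5:
  ψ₁ = 0.500: g = 0.2107, g' = -1.046 → ψ₁ = 0.701
  ψ₁ = 0.701: g = 0.0082, g' = -1.006 → ψ₁ = 0.710
Converged at ψ₁ = 0.710.
Drum-1 compositions:
  1: x = 0.203, y = 0.702
  2: x = 0.312, y = 0.119
  3: x = 0.485, y = 0.179
Drum-2 feed = drum-1 vapor: z₂ = (0.7019, 0.1187, 0.1793).
Drum 2:
Iterate (Newton) starting at ψ₂ = 0.5:
  ψ₂ = 0.500: g = 0.0725, g' = -0.799 → ψ₂ = 0.591
  ψ₂ = 0.591: g = -0.0045, g' = -0.909 → ψ₂ = 0.586
Converged at ψ₂ = 0.586.
  1: x = 0.448, y = 0.882
  2: x = 0.219, y = 0.048
  3: x = 0.334, y = 0.070

x_1 (drum 2) = 0.448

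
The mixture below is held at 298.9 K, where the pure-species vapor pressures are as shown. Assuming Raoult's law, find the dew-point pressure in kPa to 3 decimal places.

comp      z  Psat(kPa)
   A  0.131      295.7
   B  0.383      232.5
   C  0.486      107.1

Pdew = 150.872 kPa

At the dew point ψ → 1, so Σzᵢ/Kᵢ = 1 with Kᵢ = Pᵢˢᵃᵗ/P ⇒ 1/P = Σzᵢ/Pᵢˢᵃᵗ.
1/P = 0.131/295.7 + 0.383/232.5 + 0.486/107.1 = 0.006628 ⇒ P = 150.872 kPa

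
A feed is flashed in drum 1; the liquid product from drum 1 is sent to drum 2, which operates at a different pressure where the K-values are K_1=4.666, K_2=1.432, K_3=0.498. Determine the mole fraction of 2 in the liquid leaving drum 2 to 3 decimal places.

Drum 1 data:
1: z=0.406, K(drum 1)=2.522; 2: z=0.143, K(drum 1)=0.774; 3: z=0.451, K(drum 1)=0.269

x_2 (drum 2) = 0.122

Drum 1:
Newton iteration, ψ₁⁰ = 0.5:
  ψ₁ = 0.500: g = -0.2051, g' = -0.911 → ψ₁ = 0.275
  ψ₁ = 0.275: g = -0.0114, g' = -0.853 → ψ₁ = 0.262
Converged at ψ₁ = 0.262.
Drum-1 compositions:
  1: x = 0.290, y = 0.732
  2: x = 0.152, y = 0.118
  3: x = 0.558, y = 0.150
Drum-2 feed = drum-1 liquid: z₂ = (0.2904, 0.1520, 0.5576).
Drum 2:
Newton iteration, ψ₂⁰ = 0.45:
  ψ₂ = 0.450: g = 0.0951, g' = -0.810 → ψ₂ = 0.567
  ψ₂ = 0.567: g = 0.0069, g' = -0.704 → ψ₂ = 0.577
Converged at ψ₂ = 0.577.
  1: x = 0.093, y = 0.435
  2: x = 0.122, y = 0.174
  3: x = 0.785, y = 0.391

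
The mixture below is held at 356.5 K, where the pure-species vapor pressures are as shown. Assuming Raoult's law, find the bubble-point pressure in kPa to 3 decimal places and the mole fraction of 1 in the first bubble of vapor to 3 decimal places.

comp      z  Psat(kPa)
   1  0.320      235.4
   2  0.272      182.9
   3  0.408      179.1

At the bubble point ψ → 0, so ΣzᵢKᵢ = 1 with Kᵢ = Pᵢˢᵃᵗ/P ⇒ P = ΣzᵢPᵢˢᵃᵗ.
P = 0.320·235.4 + 0.272·182.9 + 0.408·179.1 = 198.150 kPa
yᵢ = zᵢPᵢˢᵃᵗ/P ⇒ y_1 = 0.320·235.4/198.150 = 0.380

Pbub = 198.150 kPa, y_1 = 0.380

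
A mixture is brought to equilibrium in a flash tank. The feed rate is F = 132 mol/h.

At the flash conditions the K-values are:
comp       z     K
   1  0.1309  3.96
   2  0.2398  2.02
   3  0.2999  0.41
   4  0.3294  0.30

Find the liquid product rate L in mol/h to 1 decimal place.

L = 108.5 mol/h

Newton–Raphson from ψ = 0.5:
  ψ = 0.5000: g = -0.28750, g' = -0.8880 → ψ = 0.1762
  ψ = 0.1762: g = 0.00147, g' = -1.0147 → ψ = 0.1777
Converged at ψ = 0.1777.
Then V = ψ·F = 0.1777·132 = 23.5 mol/h and L = F − V = 108.5 mol/h.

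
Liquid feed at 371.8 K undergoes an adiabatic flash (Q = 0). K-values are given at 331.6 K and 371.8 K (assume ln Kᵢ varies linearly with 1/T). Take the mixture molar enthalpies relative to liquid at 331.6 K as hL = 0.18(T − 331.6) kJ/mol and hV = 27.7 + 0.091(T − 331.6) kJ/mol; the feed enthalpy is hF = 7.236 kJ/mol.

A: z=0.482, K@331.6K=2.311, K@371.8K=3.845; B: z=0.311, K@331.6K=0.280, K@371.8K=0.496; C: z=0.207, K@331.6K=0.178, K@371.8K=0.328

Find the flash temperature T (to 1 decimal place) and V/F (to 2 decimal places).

T = 332.9 K, V/F = 0.25

Adiabatic flash: solve Rachford–Rice at each trial T, then check hF = ψ·hV(T) + (1−ψ)·hL(T).
  T = 331.6 K: K = (2.311, 0.280, 0.178), RR gives ψ = 0.238, H_out = 6.588 kJ/mol
  T = 371.8 K: K = (3.845, 0.496, 0.328), RR gives ψ = 0.651, H_out = 22.945 kJ/mol
  T = 351.7 K: K = (3.025, 0.379, 0.246), RR gives ψ = 0.456, H_out = 15.432 kJ/mol
  T = 341.6 K: K = (2.653, 0.327, 0.210), RR gives ψ = 0.355, H_out = 11.309 kJ/mol
  T = 336.6 K: K = (2.478, 0.303, 0.194), RR gives ψ = 0.299, H_out = 9.058 kJ/mol
  T = 334.1 K: K = (2.394, 0.291, 0.186), RR gives ψ = 0.269, H_out = 7.855 kJ/mol
  T = 332.9 K: K = (2.354, 0.286, 0.182), RR gives ψ = 0.255, H_out = 7.256 kJ/mol
Linear interpolation between T = 331.6 (H_out = 6.588) and T = 332.9 (H_out = 7.256) on hF = 7.236 gives T ≈ 332.9 K, at which ψ = 0.25.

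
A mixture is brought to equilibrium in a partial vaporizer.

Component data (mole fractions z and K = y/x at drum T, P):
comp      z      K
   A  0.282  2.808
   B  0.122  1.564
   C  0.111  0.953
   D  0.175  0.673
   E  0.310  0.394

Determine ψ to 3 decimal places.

ψ = 0.460

Material balance + equilibrium reduce to Σ zᵢ(Kᵢ−1)/(1+ψ(Kᵢ−1)) = 0.
Feasibility: ΣzᵢKᵢ = 1.328, Σzᵢ/Kᵢ = 1.342 — both > 1, two phases present.
Newton iteration, ψ⁰ = 0.5:
  ψ = 0.500: g = -0.0218, g' = -0.539 → ψ = 0.460
Converged at ψ = 0.460.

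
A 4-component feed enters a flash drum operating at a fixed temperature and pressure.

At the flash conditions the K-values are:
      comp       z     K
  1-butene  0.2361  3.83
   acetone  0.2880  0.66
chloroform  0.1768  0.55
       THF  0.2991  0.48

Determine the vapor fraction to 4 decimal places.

Let ψ = V/F and solve Σ zᵢ(Kᵢ−1)/(1+ψ(Kᵢ−1)) = 0.
g(0) = ΣzᵢKᵢ − 1 = 0.3352 and g(1) = 1 − Σzᵢ/Kᵢ = -0.4426, so a root lies in (0, 1).
Iterate (Newton) starting at ψ = 0.35:
  ψ = 0.3500: g = -0.06004, g' = -0.6915 → ψ = 0.2632
  ψ = 0.2632: g = 0.00497, g' = -0.8159 → ψ = 0.2693
Converged at ψ = 0.2693.

ψ = 0.2693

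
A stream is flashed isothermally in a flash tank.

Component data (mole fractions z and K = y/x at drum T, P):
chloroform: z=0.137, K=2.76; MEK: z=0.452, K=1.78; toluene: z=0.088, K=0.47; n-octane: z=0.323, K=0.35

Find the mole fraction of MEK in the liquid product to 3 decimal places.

Let ψ = V/F and solve Σ zᵢ(Kᵢ−1)/(1+ψ(Kᵢ−1)) = 0.
g(0) = ΣzᵢKᵢ − 1 = 0.337 and g(1) = 1 − Σzᵢ/Kᵢ = -0.414, so a root lies in (0, 1).
Newton iteration, ψ⁰ = 0.5:
  ψ = 0.500: g = 0.0074, g' = -0.608 → ψ = 0.512
Converged at ψ = 0.512.
Compositions from xᵢ = zᵢ/(1+ψ(Kᵢ−1)), yᵢ = Kᵢxᵢ:
  chloroform: x = 0.072, y = 0.199
  MEK: x = 0.323, y = 0.575
  toluene: x = 0.121, y = 0.057
  n-octane: x = 0.484, y = 0.169

x_MEK = 0.323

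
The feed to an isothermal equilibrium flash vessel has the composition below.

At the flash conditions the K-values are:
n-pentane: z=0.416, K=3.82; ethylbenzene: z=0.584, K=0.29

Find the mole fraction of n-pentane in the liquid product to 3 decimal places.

Rachford–Rice: g(ψ) = Σ zᵢ(Kᵢ−1)/(1+ψ(Kᵢ−1)) = 0.
Feasibility: ΣzᵢKᵢ = 1.758, Σzᵢ/Kᵢ = 2.123 — both > 1, two phases present.
Binary case is linear: z₁(K₁−1)(1+ψ(K₂−1)) + z₂(K₂−1)(1+ψ(K₁−1)) = 0
⇒ ψ = [z₁(K₁−1)+z₂(K₂−1)] / [−(K₁−1)(K₂−1)] = 0.7585/2.0022 = 0.379
Compositions from xᵢ = zᵢ/(1+ψ(Kᵢ−1)), yᵢ = Kᵢxᵢ:
  n-pentane: x = 0.201, y = 0.768
  ethylbenzene: x = 0.799, y = 0.232

x_n-pentane = 0.201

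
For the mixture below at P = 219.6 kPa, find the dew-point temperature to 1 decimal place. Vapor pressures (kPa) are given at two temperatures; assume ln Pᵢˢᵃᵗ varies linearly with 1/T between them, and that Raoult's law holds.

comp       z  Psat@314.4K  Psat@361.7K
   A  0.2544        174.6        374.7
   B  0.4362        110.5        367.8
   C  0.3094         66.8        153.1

T = 352.7 K

Dew-point temperature: Σzᵢ·P/Pᵢˢᵃᵗ(T) = 1. Interpolate ln Pᵢˢᵃᵗ = aᵢ + bᵢ/T.
  T = 314.4 K: ΣzᵢP/Pᵢˢᵃᵗ = 2.2040
  T = 361.7 K: ΣzᵢP/Pᵢˢᵃᵗ = 0.8533
  T = 338.0 K: ΣzᵢP/Pᵢˢᵃᵗ = 1.3222
  T = 349.9 K: ΣzᵢP/Pᵢˢᵃᵗ = 1.0524
  T = 355.8 K: ΣzᵢP/Pᵢˢᵃᵗ = 0.9458
  T = 352.9 K: ΣzᵢP/Pᵢˢᵃᵗ = 0.9963
  T = 351.4 K: ΣzᵢP/Pᵢˢᵃᵗ = 1.0238
Interpolating between 351.4 K and 352.9 K gives T ≈ 352.7 K.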